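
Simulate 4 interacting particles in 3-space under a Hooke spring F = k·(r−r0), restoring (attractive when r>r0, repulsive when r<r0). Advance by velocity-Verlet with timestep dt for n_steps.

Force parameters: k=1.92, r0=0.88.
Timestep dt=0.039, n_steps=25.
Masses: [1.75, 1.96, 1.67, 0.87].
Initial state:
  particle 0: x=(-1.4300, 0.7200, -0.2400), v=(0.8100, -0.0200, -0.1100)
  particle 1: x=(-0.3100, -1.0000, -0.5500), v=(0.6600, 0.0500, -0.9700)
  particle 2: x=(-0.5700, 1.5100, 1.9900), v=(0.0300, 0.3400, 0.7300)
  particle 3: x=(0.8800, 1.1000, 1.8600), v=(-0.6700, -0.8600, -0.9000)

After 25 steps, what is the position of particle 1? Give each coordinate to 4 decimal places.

step 0: x0=(-1.4300, 0.7200, -0.2400) x1=(-0.3100, -1.0000, -0.5500) x2=(-0.5700, 1.5100, 1.9900) x3=(0.8800, 1.1000, 1.8600)
step 1: x0=(-1.3960, 0.7191, -0.2420) x1=(-0.2842, -0.9947, -0.5849) x2=(-0.5686, 1.5210, 2.0155) x3=(0.8486, 1.0637, 1.8195)
step 2: x0=(-1.3574, 0.7177, -0.2394) x1=(-0.2585, -0.9829, -0.6140) x2=(-0.5668, 1.5274, 2.0348) x3=(0.8070, 1.0221, 1.7683)
step 3: x0=(-1.3143, 0.7160, -0.2323) x1=(-0.2329, -0.9646, -0.6371) x2=(-0.5644, 1.5292, 2.0478) x3=(0.7558, 0.9755, 1.7069)
step 4: x0=(-1.2670, 0.7139, -0.2208) x1=(-0.2075, -0.9399, -0.6544) x2=(-0.5616, 1.5264, 2.0544) x3=(0.6956, 0.9243, 1.6357)
step 5: x0=(-1.2157, 0.7114, -0.2052) x1=(-0.1824, -0.9091, -0.6657) x2=(-0.5582, 1.5190, 2.0545) x3=(0.6272, 0.8690, 1.5554)
step 6: x0=(-1.1608, 0.7084, -0.1857) x1=(-0.1578, -0.8723, -0.6713) x2=(-0.5543, 1.5069, 2.0481) x3=(0.5512, 0.8100, 1.4667)
step 7: x0=(-1.1025, 0.7049, -0.1625) x1=(-0.1337, -0.8299, -0.6712) x2=(-0.5497, 1.4904, 2.0352) x3=(0.4686, 0.7479, 1.3703)
step 8: x0=(-1.0411, 0.7010, -0.1359) x1=(-0.1102, -0.7820, -0.6656) x2=(-0.5446, 1.4694, 2.0159) x3=(0.3801, 0.6830, 1.2670)
step 9: x0=(-0.9771, 0.6965, -0.1062) x1=(-0.0875, -0.7291, -0.6548) x2=(-0.5388, 1.4441, 1.9902) x3=(0.2867, 0.6160, 1.1579)
step 10: x0=(-0.9109, 0.6915, -0.0738) x1=(-0.0656, -0.6714, -0.6390) x2=(-0.5323, 1.4146, 1.9582) x3=(0.1893, 0.5475, 1.0440)
step 11: x0=(-0.8428, 0.6861, -0.0389) x1=(-0.0446, -0.6094, -0.6184) x2=(-0.5251, 1.3811, 1.9201) x3=(0.0888, 0.4779, 0.9264)
step 12: x0=(-0.7732, 0.6802, -0.0020) x1=(-0.0245, -0.5435, -0.5935) x2=(-0.5172, 1.3436, 1.8761) x3=(-0.0138, 0.4079, 0.8062)
step 13: x0=(-0.7025, 0.6739, 0.0365) x1=(-0.0055, -0.4741, -0.5645) x2=(-0.5086, 1.3025, 1.8264) x3=(-0.1178, 0.3378, 0.6846)
step 14: x0=(-0.6312, 0.6675, 0.0763) x1=(0.0125, -0.4017, -0.5319) x2=(-0.4992, 1.2578, 1.7711) x3=(-0.2223, 0.2681, 0.5629)
step 15: x0=(-0.5594, 0.6609, 0.1170) x1=(0.0295, -0.3266, -0.4960) x2=(-0.4891, 1.2099, 1.7106) x3=(-0.3267, 0.1989, 0.4420)
step 16: x0=(-0.4875, 0.6546, 0.1584) x1=(0.0456, -0.2493, -0.4573) x2=(-0.4783, 1.1588, 1.6451) x3=(-0.4307, 0.1302, 0.3228)
step 17: x0=(-0.4153, 0.6488, 0.2005) x1=(0.0609, -0.1702, -0.4161) x2=(-0.4669, 1.1049, 1.5750) x3=(-0.5345, 0.0619, 0.2058)
step 18: x0=(-0.3429, 0.6435, 0.2432) x1=(0.0755, -0.0896, -0.3728) x2=(-0.4549, 1.0483, 1.5005) x3=(-0.6384, -0.0055, 0.0910)
step 19: x0=(-0.2704, 0.6384, 0.2865) x1=(0.0896, -0.0078, -0.3277) x2=(-0.4425, 0.9894, 1.4221) x3=(-0.7422, -0.0717, -0.0214)
step 20: x0=(-0.1979, 0.6333, 0.3303) x1=(0.1031, 0.0749, -0.2811) x2=(-0.4297, 0.9283, 1.3400) x3=(-0.8455, -0.1359, -0.1314)
step 21: x0=(-0.1257, 0.6280, 0.3741) x1=(0.1161, 0.1583, -0.2331) x2=(-0.4167, 0.8654, 1.2547) x3=(-0.9472, -0.1977, -0.2384)
step 22: x0=(-0.0541, 0.6225, 0.4179) x1=(0.1284, 0.2420, -0.1840) x2=(-0.4037, 0.8008, 1.1667) x3=(-1.0463, -0.2563, -0.3421)
step 23: x0=(0.0169, 0.6163, 0.4613) x1=(0.1398, 0.3258, -0.1344) x2=(-0.3909, 0.7348, 1.0762) x3=(-1.1416, -0.3113, -0.4418)
step 24: x0=(0.0869, 0.6096, 0.5040) x1=(0.1502, 0.4092, -0.0846) x2=(-0.3787, 0.6675, 0.9836) x3=(-1.2318, -0.3618, -0.5367)
step 25: x0=(0.1559, 0.6021, 0.5459) x1=(0.1595, 0.4921, -0.0350) x2=(-0.3673, 0.5992, 0.8893) x3=(-1.3158, -0.4075, -0.6261)

(0.1595, 0.4921, -0.0350)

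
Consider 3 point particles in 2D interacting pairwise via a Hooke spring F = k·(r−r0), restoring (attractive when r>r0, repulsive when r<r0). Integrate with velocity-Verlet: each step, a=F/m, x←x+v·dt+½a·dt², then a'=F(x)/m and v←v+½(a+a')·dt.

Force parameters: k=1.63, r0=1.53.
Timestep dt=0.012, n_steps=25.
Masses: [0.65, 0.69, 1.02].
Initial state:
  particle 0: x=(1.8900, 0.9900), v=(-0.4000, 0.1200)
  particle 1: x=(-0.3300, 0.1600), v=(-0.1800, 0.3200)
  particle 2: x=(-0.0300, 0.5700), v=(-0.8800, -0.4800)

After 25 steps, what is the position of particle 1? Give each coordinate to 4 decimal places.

step 0: x0=(1.8900, 0.9900) x1=(-0.3300, 0.1600) x2=(-0.0300, 0.5700)
step 1: x0=(1.8850, 0.9914) x1=(-0.3321, 0.1637) x2=(-0.0404, 0.5643)
step 2: x0=(1.8795, 0.9926) x1=(-0.3342, 0.1673) x2=(-0.0506, 0.5589)
step 3: x0=(1.8736, 0.9937) x1=(-0.3362, 0.1707) x2=(-0.0606, 0.5537)
step 4: x0=(1.8673, 0.9946) x1=(-0.3382, 0.1739) x2=(-0.0703, 0.5487)
step 5: x0=(1.8605, 0.9954) x1=(-0.3401, 0.1769) x2=(-0.0798, 0.5439)
step 6: x0=(1.8533, 0.9961) x1=(-0.3419, 0.1796) x2=(-0.0890, 0.5394)
step 7: x0=(1.8456, 0.9966) x1=(-0.3438, 0.1822) x2=(-0.0980, 0.5350)
step 8: x0=(1.8375, 0.9970) x1=(-0.3455, 0.1846) x2=(-0.1067, 0.5309)
step 9: x0=(1.8290, 0.9973) x1=(-0.3473, 0.1867) x2=(-0.1152, 0.5271)
step 10: x0=(1.8201, 0.9974) x1=(-0.3489, 0.1886) x2=(-0.1234, 0.5235)
step 11: x0=(1.8107, 0.9973) x1=(-0.3506, 0.1903) x2=(-0.1314, 0.5201)
step 12: x0=(1.8008, 0.9972) x1=(-0.3522, 0.1918) x2=(-0.1391, 0.5170)
step 13: x0=(1.7906, 0.9969) x1=(-0.3538, 0.1931) x2=(-0.1466, 0.5141)
step 14: x0=(1.7799, 0.9964) x1=(-0.3554, 0.1941) x2=(-0.1538, 0.5114)
step 15: x0=(1.7689, 0.9958) x1=(-0.3569, 0.1948) x2=(-0.1608, 0.5091)
step 16: x0=(1.7574, 0.9951) x1=(-0.3584, 0.1953) x2=(-0.1675, 0.5069)
step 17: x0=(1.7455, 0.9943) x1=(-0.3599, 0.1956) x2=(-0.1740, 0.5050)
step 18: x0=(1.7332, 0.9933) x1=(-0.3613, 0.1956) x2=(-0.1803, 0.5034)
step 19: x0=(1.7205, 0.9922) x1=(-0.3628, 0.1954) x2=(-0.1863, 0.5021)
step 20: x0=(1.7074, 0.9909) x1=(-0.3642, 0.1949) x2=(-0.1921, 0.5009)
step 21: x0=(1.6939, 0.9895) x1=(-0.3656, 0.1941) x2=(-0.1977, 0.5001)
step 22: x0=(1.6801, 0.9880) x1=(-0.3669, 0.1930) x2=(-0.2030, 0.4995)
step 23: x0=(1.6659, 0.9864) x1=(-0.3683, 0.1917) x2=(-0.2081, 0.4992)
step 24: x0=(1.6513, 0.9847) x1=(-0.3696, 0.1901) x2=(-0.2130, 0.4991)
step 25: x0=(1.6364, 0.9828) x1=(-0.3709, 0.1883) x2=(-0.2177, 0.4994)

(-0.3709, 0.1883)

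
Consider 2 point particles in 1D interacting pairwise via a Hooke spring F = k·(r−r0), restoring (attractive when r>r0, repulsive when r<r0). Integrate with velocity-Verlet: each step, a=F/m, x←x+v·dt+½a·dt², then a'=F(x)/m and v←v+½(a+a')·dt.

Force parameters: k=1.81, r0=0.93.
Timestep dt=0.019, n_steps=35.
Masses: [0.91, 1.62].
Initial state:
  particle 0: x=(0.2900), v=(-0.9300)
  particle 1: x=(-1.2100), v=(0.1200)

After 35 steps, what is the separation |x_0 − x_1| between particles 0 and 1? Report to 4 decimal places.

step 0: x0=(0.2900) x1=(-1.2100)
step 1: x0=(0.2721) x1=(-1.2076)
step 2: x0=(0.2539) x1=(-1.2050)
step 3: x0=(0.2352) x1=(-1.2022)
step 4: x0=(0.2162) x1=(-1.1991)
step 5: x0=(0.1968) x1=(-1.1959)
step 6: x0=(0.1771) x1=(-1.1925)
step 7: x0=(0.1571) x1=(-1.1889)
step 8: x0=(0.1368) x1=(-1.1851)
step 9: x0=(0.1162) x1=(-1.1812)
step 10: x0=(0.0954) x1=(-1.1771)
step 11: x0=(0.0743) x1=(-1.1729)
step 12: x0=(0.0529) x1=(-1.1686)
step 13: x0=(0.0314) x1=(-1.1641)
step 14: x0=(0.0097) x1=(-1.1596)
step 15: x0=(-0.0122) x1=(-1.1549)
step 16: x0=(-0.0343) x1=(-1.1502)
step 17: x0=(-0.0565) x1=(-1.1454)
step 18: x0=(-0.0788) x1=(-1.1405)
step 19: x0=(-0.1011) x1=(-1.1356)
step 20: x0=(-0.1236) x1=(-1.1306)
step 21: x0=(-0.1461) x1=(-1.1256)
step 22: x0=(-0.1687) x1=(-1.1205)
step 23: x0=(-0.1913) x1=(-1.1155)
step 24: x0=(-0.2138) x1=(-1.1105)
step 25: x0=(-0.2364) x1=(-1.1055)
step 26: x0=(-0.2589) x1=(-1.1005)
step 27: x0=(-0.2813) x1=(-1.0955)
step 28: x0=(-0.3037) x1=(-1.0906)
step 29: x0=(-0.3259) x1=(-1.0857)
step 30: x0=(-0.3481) x1=(-1.0809)
step 31: x0=(-0.3701) x1=(-1.0762)
step 32: x0=(-0.3919) x1=(-1.0716)
step 33: x0=(-0.4136) x1=(-1.0671)
step 34: x0=(-0.4350) x1=(-1.0627)
step 35: x0=(-0.4562) x1=(-1.0584)

0.6022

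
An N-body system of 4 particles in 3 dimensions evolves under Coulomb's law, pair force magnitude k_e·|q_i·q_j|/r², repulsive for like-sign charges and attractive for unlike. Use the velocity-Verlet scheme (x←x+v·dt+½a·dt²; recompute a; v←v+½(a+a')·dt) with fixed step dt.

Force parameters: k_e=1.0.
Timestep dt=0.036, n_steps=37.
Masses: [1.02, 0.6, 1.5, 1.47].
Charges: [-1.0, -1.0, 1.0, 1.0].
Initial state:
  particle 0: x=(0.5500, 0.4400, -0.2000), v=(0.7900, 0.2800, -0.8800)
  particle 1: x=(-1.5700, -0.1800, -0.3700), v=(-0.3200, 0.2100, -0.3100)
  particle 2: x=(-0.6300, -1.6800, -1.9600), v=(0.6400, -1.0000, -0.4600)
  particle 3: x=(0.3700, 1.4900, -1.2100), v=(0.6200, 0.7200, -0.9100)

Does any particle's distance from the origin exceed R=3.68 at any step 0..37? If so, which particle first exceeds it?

yes, particle 2

step 0: x0=(0.5500, 0.4400, -0.2000) x1=(-1.5700, -0.1800, -0.3700) x2=(-0.6300, -1.6800, -1.9600) x3=(0.3700, 1.4900, -1.2100)
step 1: x0=(0.5785, 0.4503, -0.2319) x1=(-1.5815, -0.1725, -0.3814) x2=(-0.6070, -1.7160, -1.9765) x3=(0.3923, 1.5158, -1.2426)
step 2: x0=(0.6071, 0.4609, -0.2643) x1=(-1.5931, -0.1652, -0.3931) x2=(-0.5840, -1.7518, -1.9928) x3=(0.4146, 1.5412, -1.2749)
step 3: x0=(0.6358, 0.4720, -0.2971) x1=(-1.6048, -0.1581, -0.4051) x2=(-0.5611, -1.7876, -2.0091) x3=(0.4369, 1.5664, -1.3068)
step 4: x0=(0.6646, 0.4834, -0.3304) x1=(-1.6165, -0.1511, -0.4175) x2=(-0.5382, -1.8233, -2.0252) x3=(0.4592, 1.5913, -1.3384)
step 5: x0=(0.6936, 0.4952, -0.3641) x1=(-1.6282, -0.1443, -0.4302) x2=(-0.5153, -1.8588, -2.0411) x3=(0.4815, 1.6160, -1.3698)
step 6: x0=(0.7225, 0.5073, -0.3982) x1=(-1.6400, -0.1377, -0.4431) x2=(-0.4925, -1.8943, -2.0570) x3=(0.5037, 1.6403, -1.4008)
step 7: x0=(0.7516, 0.5199, -0.4328) x1=(-1.6518, -0.1312, -0.4564) x2=(-0.4697, -1.9297, -2.0728) x3=(0.5260, 1.6643, -1.4315)
step 8: x0=(0.7808, 0.5327, -0.4677) x1=(-1.6636, -0.1248, -0.4699) x2=(-0.4470, -1.9650, -2.0884) x3=(0.5482, 1.6881, -1.4620)
step 9: x0=(0.8100, 0.5460, -0.5031) x1=(-1.6755, -0.1186, -0.4837) x2=(-0.4243, -2.0003, -2.1040) x3=(0.5705, 1.7116, -1.4922)
step 10: x0=(0.8392, 0.5596, -0.5388) x1=(-1.6874, -0.1125, -0.4977) x2=(-0.4016, -2.0354, -2.1194) x3=(0.5928, 1.7348, -1.5221)
step 11: x0=(0.8685, 0.5735, -0.5750) x1=(-1.6992, -0.1066, -0.5119) x2=(-0.3790, -2.0705, -2.1348) x3=(0.6150, 1.7578, -1.5517)
step 12: x0=(0.8979, 0.5878, -0.6116) x1=(-1.7112, -0.1007, -0.5263) x2=(-0.3564, -2.1055, -2.1500) x3=(0.6373, 1.7804, -1.5811)
step 13: x0=(0.9273, 0.6025, -0.6485) x1=(-1.7231, -0.0950, -0.5409) x2=(-0.3338, -2.1404, -2.1652) x3=(0.6596, 1.8028, -1.6102)
step 14: x0=(0.9567, 0.6175, -0.6858) x1=(-1.7350, -0.0895, -0.5558) x2=(-0.3112, -2.1752, -2.1803) x3=(0.6819, 1.8249, -1.6390)
step 15: x0=(0.9862, 0.6328, -0.7235) x1=(-1.7469, -0.0840, -0.5708) x2=(-0.2887, -2.2099, -2.1954) x3=(0.7042, 1.8467, -1.6676)
step 16: x0=(1.0156, 0.6485, -0.7615) x1=(-1.7589, -0.0787, -0.5860) x2=(-0.2662, -2.2446, -2.2103) x3=(0.7266, 1.8683, -1.6959)
step 17: x0=(1.0451, 0.6646, -0.7999) x1=(-1.7708, -0.0734, -0.6013) x2=(-0.2438, -2.2792, -2.2252) x3=(0.7489, 1.8896, -1.7240)
step 18: x0=(1.0746, 0.6810, -0.8387) x1=(-1.7828, -0.0683, -0.6168) x2=(-0.2213, -2.3137, -2.2400) x3=(0.7713, 1.9105, -1.7519)
step 19: x0=(1.1041, 0.6978, -0.8778) x1=(-1.7947, -0.0633, -0.6325) x2=(-0.1989, -2.3481, -2.2548) x3=(0.7937, 1.9312, -1.7795)
step 20: x0=(1.1336, 0.7150, -0.9173) x1=(-1.8066, -0.0584, -0.6483) x2=(-0.1765, -2.3825, -2.2694) x3=(0.8161, 1.9517, -1.8068)
step 21: x0=(1.1631, 0.7325, -0.9571) x1=(-1.8185, -0.0536, -0.6643) x2=(-0.1542, -2.4167, -2.2841) x3=(0.8386, 1.9718, -1.8339)
step 22: x0=(1.1926, 0.7504, -0.9973) x1=(-1.8304, -0.0489, -0.6803) x2=(-0.1319, -2.4510, -2.2986) x3=(0.8611, 1.9916, -1.8608)
step 23: x0=(1.2220, 0.7687, -1.0378) x1=(-1.8423, -0.0443, -0.6965) x2=(-0.1096, -2.4851, -2.3131) x3=(0.8836, 2.0112, -1.8875)
step 24: x0=(1.2514, 0.7873, -1.0787) x1=(-1.8542, -0.0398, -0.7129) x2=(-0.0873, -2.5192, -2.3276) x3=(0.9062, 2.0304, -1.9139)
step 25: x0=(1.2808, 0.8064, -1.1199) x1=(-1.8660, -0.0353, -0.7293) x2=(-0.0650, -2.5532, -2.3420) x3=(0.9288, 2.0494, -1.9401)
step 26: x0=(1.3101, 0.8258, -1.1614) x1=(-1.8779, -0.0310, -0.7458) x2=(-0.0428, -2.5871, -2.3564) x3=(0.9514, 2.0680, -1.9661)
step 27: x0=(1.3394, 0.8457, -1.2032) x1=(-1.8897, -0.0268, -0.7625) x2=(-0.0206, -2.6210, -2.3707) x3=(0.9741, 2.0864, -1.9919)
step 28: x0=(1.3687, 0.8659, -1.2454) x1=(-1.9015, -0.0226, -0.7793) x2=(0.0016, -2.6548, -2.3850) x3=(0.9969, 2.1044, -2.0174)
step 29: x0=(1.3978, 0.8866, -1.2879) x1=(-1.9133, -0.0185, -0.7961) x2=(0.0238, -2.6886, -2.3992) x3=(1.0197, 2.1221, -2.0427)
step 30: x0=(1.4269, 0.9077, -1.3307) x1=(-1.9250, -0.0145, -0.8131) x2=(0.0459, -2.7223, -2.4134) x3=(1.0426, 2.1395, -2.0678)
step 31: x0=(1.4560, 0.9292, -1.3739) x1=(-1.9367, -0.0106, -0.8301) x2=(0.0680, -2.7559, -2.4275) x3=(1.0655, 2.1565, -2.0927)
step 32: x0=(1.4849, 0.9512, -1.4174) x1=(-1.9484, -0.0068, -0.8472) x2=(0.0901, -2.7895, -2.4416) x3=(1.0885, 2.1733, -2.1173)
step 33: x0=(1.5137, 0.9736, -1.4611) x1=(-1.9601, -0.0030, -0.8644) x2=(0.1122, -2.8230, -2.4557) x3=(1.1116, 2.1896, -2.1417)
step 34: x0=(1.5425, 0.9965, -1.5053) x1=(-1.9717, 0.0007, -0.8817) x2=(0.1342, -2.8565, -2.4697) x3=(1.1348, 2.2057, -2.1660)
step 35: x0=(1.5711, 1.0198, -1.5497) x1=(-1.9833, 0.0043, -0.8990) x2=(0.1563, -2.8899, -2.4838) x3=(1.1581, 2.2213, -2.1900)
step 36: x0=(1.5996, 1.0437, -1.5944) x1=(-1.9949, 0.0078, -0.9164) x2=(0.1783, -2.9233, -2.4977) x3=(1.1814, 2.2367, -2.2137)
step 37: x0=(1.6280, 1.0681, -1.6394) x1=(-2.0064, 0.0113, -0.9339) x2=(0.2003, -2.9566, -2.5117) x3=(1.2048, 2.2516, -2.2373)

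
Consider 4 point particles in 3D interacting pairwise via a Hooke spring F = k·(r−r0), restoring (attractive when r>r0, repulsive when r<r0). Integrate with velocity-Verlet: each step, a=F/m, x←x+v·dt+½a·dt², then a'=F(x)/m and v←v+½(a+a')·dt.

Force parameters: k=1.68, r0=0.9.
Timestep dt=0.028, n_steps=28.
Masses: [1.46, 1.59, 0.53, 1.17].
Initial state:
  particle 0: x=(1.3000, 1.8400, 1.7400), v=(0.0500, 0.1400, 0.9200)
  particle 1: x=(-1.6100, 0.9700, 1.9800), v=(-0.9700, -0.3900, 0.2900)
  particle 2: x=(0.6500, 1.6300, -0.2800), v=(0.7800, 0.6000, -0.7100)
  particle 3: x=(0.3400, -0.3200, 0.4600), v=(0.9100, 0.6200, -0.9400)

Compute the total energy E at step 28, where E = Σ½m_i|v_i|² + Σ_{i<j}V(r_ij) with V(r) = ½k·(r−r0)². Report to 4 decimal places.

19.9245

step 0: x0=(1.3000, 1.8400, 1.7400) x1=(-1.6100, 0.9700, 1.9800) x2=(0.6500, 1.6300, -0.2800) x3=(0.3400, -0.3200, 0.4600)
step 1: x0=(1.3000, 1.8429, 1.7649) x1=(-1.6351, 0.9592, 1.9869) x2=(0.6701, 1.6450, -0.2959) x3=(0.3652, -0.3007, 0.4345)
step 2: x0=(1.2973, 1.8439, 1.7881) x1=(-1.6559, 0.9486, 1.9915) x2=(0.6864, 1.6562, -0.3036) x3=(0.3898, -0.2776, 0.4107)
step 3: x0=(1.2918, 1.8430, 1.8095) x1=(-1.6725, 0.9382, 1.9937) x2=(0.6990, 1.6637, -0.3030) x3=(0.4136, -0.2507, 0.3887)
step 4: x0=(1.2835, 1.8401, 1.8290) x1=(-1.6846, 0.9282, 1.9934) x2=(0.7077, 1.6675, -0.2942) x3=(0.4367, -0.2201, 0.3686)
step 5: x0=(1.2726, 1.8353, 1.8466) x1=(-1.6924, 0.9184, 1.9907) x2=(0.7125, 1.6676, -0.2772) x3=(0.4589, -0.1859, 0.3504)
step 6: x0=(1.2589, 1.8286, 1.8623) x1=(-1.6957, 0.9091, 1.9856) x2=(0.7135, 1.6640, -0.2521) x3=(0.4802, -0.1483, 0.3343)
step 7: x0=(1.2426, 1.8201, 1.8760) x1=(-1.6945, 0.9001, 1.9781) x2=(0.7105, 1.6570, -0.2191) x3=(0.5005, -0.1072, 0.3201)
step 8: x0=(1.2237, 1.8098, 1.8878) x1=(-1.6889, 0.8915, 1.9683) x2=(0.7036, 1.6465, -0.1783) x3=(0.5198, -0.0629, 0.3082)
step 9: x0=(1.2023, 1.7977, 1.8976) x1=(-1.6789, 0.8834, 1.9562) x2=(0.6930, 1.6328, -0.1300) x3=(0.5380, -0.0156, 0.2983)
step 10: x0=(1.1784, 1.7839, 1.9055) x1=(-1.6646, 0.8758, 1.9419) x2=(0.6786, 1.6160, -0.0747) x3=(0.5550, 0.0346, 0.2907)
step 11: x0=(1.1521, 1.7684, 1.9115) x1=(-1.6459, 0.8686, 1.9254) x2=(0.6606, 1.5964, -0.0125) x3=(0.5708, 0.0876, 0.2854)
step 12: x0=(1.1235, 1.7513, 1.9157) x1=(-1.6230, 0.8620, 1.9068) x2=(0.6392, 1.5742, 0.0559) x3=(0.5853, 0.1430, 0.2823)
step 13: x0=(1.0927, 1.7327, 1.9180) x1=(-1.5960, 0.8558, 1.8863) x2=(0.6144, 1.5496, 0.1303) x3=(0.5985, 0.2007, 0.2815)
step 14: x0=(1.0597, 1.7127, 1.9186) x1=(-1.5649, 0.8502, 1.8638) x2=(0.5863, 1.5230, 0.2101) x3=(0.6104, 0.2604, 0.2830)
step 15: x0=(1.0246, 1.6912, 1.9175) x1=(-1.5300, 0.8451, 1.8396) x2=(0.5553, 1.4945, 0.2949) x3=(0.6210, 0.3220, 0.2868)
step 16: x0=(0.9876, 1.6685, 1.9148) x1=(-1.4914, 0.8406, 1.8137) x2=(0.5214, 1.4646, 0.3841) x3=(0.6302, 0.3852, 0.2928)
step 17: x0=(0.9488, 1.6445, 1.9105) x1=(-1.4491, 0.8366, 1.7863) x2=(0.4848, 1.4333, 0.4772) x3=(0.6380, 0.4498, 0.3010)
step 18: x0=(0.9083, 1.6193, 1.9049) x1=(-1.4035, 0.8331, 1.7574) x2=(0.4458, 1.4011, 0.5738) x3=(0.6444, 0.5155, 0.3113)
step 19: x0=(0.8661, 1.5931, 1.8980) x1=(-1.3546, 0.8301, 1.7273) x2=(0.4044, 1.3682, 0.6733) x3=(0.6496, 0.5822, 0.3237)
step 20: x0=(0.8225, 1.5660, 1.8899) x1=(-1.3027, 0.8277, 1.6960) x2=(0.3609, 1.3346, 0.7754) x3=(0.6534, 0.6496, 0.3380)
step 21: x0=(0.7775, 1.5379, 1.8807) x1=(-1.2479, 0.8257, 1.6637) x2=(0.3153, 1.3006, 0.8794) x3=(0.6559, 0.7177, 0.3540)
step 22: x0=(0.7313, 1.5091, 1.8706) x1=(-1.1906, 0.8243, 1.6305) x2=(0.2681, 1.2662, 0.9850) x3=(0.6573, 0.7862, 0.3718)
step 23: x0=(0.6841, 1.4796, 1.8596) x1=(-1.1309, 0.8233, 1.5965) x2=(0.2193, 1.2315, 1.0917) x3=(0.6574, 0.8551, 0.3912)
step 24: x0=(0.6360, 1.4495, 1.8478) x1=(-1.0691, 0.8228, 1.5619) x2=(0.1692, 1.1963, 1.1989) x3=(0.6564, 0.9243, 0.4121)
step 25: x0=(0.5871, 1.4190, 1.8355) x1=(-1.0054, 0.8226, 1.5268) x2=(0.1180, 1.1607, 1.3062) x3=(0.6542, 0.9937, 0.4345)
step 26: x0=(0.5376, 1.3881, 1.8226) x1=(-0.9401, 0.8229, 1.4913) x2=(0.0662, 1.1248, 1.4131) x3=(0.6509, 1.0632, 0.4583)
step 27: x0=(0.4878, 1.3570, 1.8093) x1=(-0.8735, 0.8235, 1.4555) x2=(0.0138, 1.0884, 1.5191) x3=(0.6465, 1.1328, 0.4834)
step 28: x0=(0.4376, 1.3257, 1.7956) x1=(-0.8057, 0.8244, 1.4193) x2=(-0.0387, 1.0518, 1.6242) x3=(0.6410, 1.2022, 0.5099)
step 0 velocities: v0=(0.0500, 0.1400, 0.9200) v1=(-0.9700, -0.3900, 0.2900) v2=(0.7800, 0.6000, -0.7100) v3=(0.9100, 0.6200, -0.9400)
step 0: KE=3.1862, PE=16.7485, E=19.9348
step 28 velocities: v0=(-1.7920, -1.1186, -0.4976) v1=(2.4361, 0.0379, -1.2959) v2=(-1.8753, -1.3113, 3.7341) v3=(-0.2175, 2.4749, 0.9710)
step 28: KE=18.7375, PE=1.1870, E=19.9245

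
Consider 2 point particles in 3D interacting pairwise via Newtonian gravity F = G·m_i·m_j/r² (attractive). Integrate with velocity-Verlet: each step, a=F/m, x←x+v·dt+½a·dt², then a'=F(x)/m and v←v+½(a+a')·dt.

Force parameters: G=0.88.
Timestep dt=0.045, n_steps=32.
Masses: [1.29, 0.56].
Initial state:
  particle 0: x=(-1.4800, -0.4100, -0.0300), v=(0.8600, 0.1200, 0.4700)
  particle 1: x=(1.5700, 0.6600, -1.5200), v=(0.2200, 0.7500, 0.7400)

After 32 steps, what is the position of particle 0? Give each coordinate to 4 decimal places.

(-0.2044, -0.2180, 0.6283)

step 0: x0=(-1.4800, -0.4100, -0.0300) x1=(1.5700, 0.6600, -1.5200)
step 1: x0=(-1.4413, -0.4046, -0.0089) x1=(1.5798, 0.6937, -1.4867)
step 2: x0=(-1.4025, -0.3992, 0.0122) x1=(1.5895, 0.7274, -1.4532)
step 3: x0=(-1.3636, -0.3937, 0.0333) x1=(1.5990, 0.7610, -1.4198)
step 4: x0=(-1.3247, -0.3882, 0.0543) x1=(1.6083, 0.7945, -1.3862)
step 5: x0=(-1.2856, -0.3827, 0.0753) x1=(1.6175, 0.8280, -1.3525)
step 6: x0=(-1.2466, -0.3771, 0.0963) x1=(1.6266, 0.8614, -1.3188)
step 7: x0=(-1.2074, -0.3716, 0.1172) x1=(1.6354, 0.8948, -1.2850)
step 8: x0=(-1.1682, -0.3659, 0.1381) x1=(1.6441, 0.9280, -1.2511)
step 9: x0=(-1.1289, -0.3603, 0.1590) x1=(1.6526, 0.9612, -1.2171)
step 10: x0=(-1.0895, -0.3546, 0.1798) x1=(1.6610, 0.9943, -1.1831)
step 11: x0=(-1.0501, -0.3489, 0.2006) x1=(1.6692, 1.0274, -1.1489)
step 12: x0=(-1.0106, -0.3432, 0.2213) x1=(1.6772, 1.0603, -1.1147)
step 13: x0=(-0.9710, -0.3374, 0.2420) x1=(1.6851, 1.0932, -1.0804)
step 14: x0=(-0.9313, -0.3316, 0.2627) x1=(1.6928, 1.1259, -1.0460)
step 15: x0=(-0.8916, -0.3257, 0.2834) x1=(1.7003, 1.1586, -1.0115)
step 16: x0=(-0.8518, -0.3198, 0.3040) x1=(1.7077, 1.1912, -0.9770)
step 17: x0=(-0.8119, -0.3138, 0.3245) x1=(1.7148, 1.2236, -0.9423)
step 18: x0=(-0.7719, -0.3078, 0.3451) x1=(1.7218, 1.2560, -0.9076)
step 19: x0=(-0.7319, -0.3018, 0.3655) x1=(1.7286, 1.2883, -0.8728)
step 20: x0=(-0.6918, -0.2957, 0.3860) x1=(1.7353, 1.3204, -0.8379)
step 21: x0=(-0.6516, -0.2895, 0.4064) x1=(1.7418, 1.3524, -0.8029)
step 22: x0=(-0.6113, -0.2833, 0.4268) x1=(1.7480, 1.3843, -0.7678)
step 23: x0=(-0.5710, -0.2771, 0.4471) x1=(1.7542, 1.4161, -0.7326)
step 24: x0=(-0.5306, -0.2707, 0.4674) x1=(1.7601, 1.4477, -0.6973)
step 25: x0=(-0.4901, -0.2644, 0.4877) x1=(1.7659, 1.4792, -0.6620)
step 26: x0=(-0.4495, -0.2579, 0.5079) x1=(1.7714, 1.5106, -0.6265)
step 27: x0=(-0.4089, -0.2514, 0.5280) x1=(1.7768, 1.5419, -0.5910)
step 28: x0=(-0.3681, -0.2449, 0.5482) x1=(1.7821, 1.5729, -0.5553)
step 29: x0=(-0.3273, -0.2383, 0.5683) x1=(1.7871, 1.6039, -0.5196)
step 30: x0=(-0.2864, -0.2316, 0.5883) x1=(1.7920, 1.6346, -0.4838)
step 31: x0=(-0.2455, -0.2248, 0.6084) x1=(1.7967, 1.6653, -0.4479)
step 32: x0=(-0.2044, -0.2180, 0.6283) x1=(1.8012, 1.6957, -0.4119)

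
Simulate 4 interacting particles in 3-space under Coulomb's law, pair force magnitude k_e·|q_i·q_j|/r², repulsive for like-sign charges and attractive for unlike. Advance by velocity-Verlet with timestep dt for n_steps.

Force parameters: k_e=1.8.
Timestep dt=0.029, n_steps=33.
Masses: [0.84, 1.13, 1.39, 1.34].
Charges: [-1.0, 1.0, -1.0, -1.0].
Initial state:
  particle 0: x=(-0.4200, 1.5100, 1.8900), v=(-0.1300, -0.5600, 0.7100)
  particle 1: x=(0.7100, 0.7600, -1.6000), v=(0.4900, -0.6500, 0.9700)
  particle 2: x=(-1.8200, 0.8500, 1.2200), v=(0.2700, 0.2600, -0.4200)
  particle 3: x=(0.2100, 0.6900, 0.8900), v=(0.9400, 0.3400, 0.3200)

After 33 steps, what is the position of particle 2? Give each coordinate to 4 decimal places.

step 0: x0=(-0.4200, 1.5100, 1.8900) x1=(0.7100, 0.7600, -1.6000) x2=(-1.8200, 0.8500, 1.2200) x3=(0.2100, 0.6900, 0.8900)
step 1: x0=(-0.4237, 1.4941, 1.9110) x1=(0.7241, 0.7412, -1.5717) x2=(-1.8124, 0.8575, 1.2077) x3=(0.2375, 0.6997, 0.8990)
step 2: x0=(-0.4272, 1.4789, 1.9327) x1=(0.7382, 0.7223, -1.5430) x2=(-1.8054, 0.8648, 1.1953) x3=(0.2656, 0.7091, 0.9074)
step 3: x0=(-0.4305, 1.4644, 1.9551) x1=(0.7520, 0.7035, -1.5140) x2=(-1.7988, 0.8720, 1.1827) x3=(0.2942, 0.7182, 0.9152)
step 4: x0=(-0.4337, 1.4505, 1.9784) x1=(0.7658, 0.6848, -1.4845) x2=(-1.7928, 0.8791, 1.1698) x3=(0.3233, 0.7270, 0.9224)
step 5: x0=(-0.4368, 1.4371, 2.0024) x1=(0.7794, 0.6660, -1.4547) x2=(-1.7872, 0.8861, 1.1568) x3=(0.3530, 0.7355, 0.9290)
step 6: x0=(-0.4397, 1.4244, 2.0271) x1=(0.7928, 0.6473, -1.4246) x2=(-1.7822, 0.8930, 1.1435) x3=(0.3833, 0.7438, 0.9351)
step 7: x0=(-0.4425, 1.4121, 2.0526) x1=(0.8061, 0.6286, -1.3940) x2=(-1.7776, 0.8997, 1.1300) x3=(0.4140, 0.7518, 0.9406)
step 8: x0=(-0.4452, 1.4003, 2.0789) x1=(0.8193, 0.6100, -1.3630) x2=(-1.7734, 0.9064, 1.1162) x3=(0.4453, 0.7596, 0.9456)
step 9: x0=(-0.4477, 1.3890, 2.1060) x1=(0.8323, 0.5914, -1.3317) x2=(-1.7697, 0.9129, 1.1022) x3=(0.4771, 0.7672, 0.9500)
step 10: x0=(-0.4502, 1.3781, 2.1337) x1=(0.8452, 0.5728, -1.2999) x2=(-1.7665, 0.9194, 1.0879) x3=(0.5094, 0.7746, 0.9539)
step 11: x0=(-0.4526, 1.3675, 2.1622) x1=(0.8579, 0.5543, -1.2677) x2=(-1.7636, 0.9258, 1.0734) x3=(0.5422, 0.7818, 0.9572)
step 12: x0=(-0.4548, 1.3573, 2.1914) x1=(0.8705, 0.5359, -1.2351) x2=(-1.7611, 0.9321, 1.0586) x3=(0.5755, 0.7888, 0.9600)
step 13: x0=(-0.4570, 1.3474, 2.2213) x1=(0.8830, 0.5175, -1.2021) x2=(-1.7591, 0.9383, 1.0436) x3=(0.6092, 0.7957, 0.9624)
step 14: x0=(-0.4591, 1.3378, 2.2519) x1=(0.8952, 0.4992, -1.1686) x2=(-1.7574, 0.9444, 1.0282) x3=(0.6434, 0.8024, 0.9642)
step 15: x0=(-0.4612, 1.3285, 2.2831) x1=(0.9074, 0.4810, -1.1348) x2=(-1.7560, 0.9504, 1.0126) x3=(0.6781, 0.8090, 0.9655)
step 16: x0=(-0.4631, 1.3194, 2.3150) x1=(0.9193, 0.4628, -1.1004) x2=(-1.7550, 0.9564, 0.9968) x3=(0.7131, 0.8154, 0.9663)
step 17: x0=(-0.4650, 1.3105, 2.3475) x1=(0.9312, 0.4448, -1.0657) x2=(-1.7543, 0.9624, 0.9806) x3=(0.7486, 0.8216, 0.9666)
step 18: x0=(-0.4669, 1.3018, 2.3806) x1=(0.9428, 0.4268, -1.0304) x2=(-1.7539, 0.9682, 0.9642) x3=(0.7845, 0.8278, 0.9664)
step 19: x0=(-0.4686, 1.2932, 2.4143) x1=(0.9544, 0.4090, -0.9947) x2=(-1.7538, 0.9740, 0.9476) x3=(0.8208, 0.8337, 0.9658)
step 20: x0=(-0.4704, 1.2848, 2.4485) x1=(0.9657, 0.3912, -0.9586) x2=(-1.7540, 0.9798, 0.9306) x3=(0.8575, 0.8396, 0.9646)
step 21: x0=(-0.4720, 1.2766, 2.4833) x1=(0.9769, 0.3736, -0.9219) x2=(-1.7544, 0.9855, 0.9134) x3=(0.8945, 0.8453, 0.9630)
step 22: x0=(-0.4737, 1.2684, 2.5186) x1=(0.9880, 0.3561, -0.8848) x2=(-1.7550, 0.9912, 0.8960) x3=(0.9318, 0.8509, 0.9610)
step 23: x0=(-0.4753, 1.2604, 2.5544) x1=(0.9989, 0.3387, -0.8471) x2=(-1.7559, 0.9968, 0.8783) x3=(0.9695, 0.8564, 0.9584)
step 24: x0=(-0.4768, 1.2524, 2.5906) x1=(1.0097, 0.3215, -0.8090) x2=(-1.7570, 1.0024, 0.8603) x3=(1.0075, 0.8617, 0.9554)
step 25: x0=(-0.4783, 1.2446, 2.6274) x1=(1.0204, 0.3045, -0.7703) x2=(-1.7582, 1.0079, 0.8421) x3=(1.0458, 0.8668, 0.9519)
step 26: x0=(-0.4798, 1.2368, 2.6646) x1=(1.0309, 0.2876, -0.7311) x2=(-1.7597, 1.0134, 0.8237) x3=(1.0844, 0.8719, 0.9479)
step 27: x0=(-0.4812, 1.2290, 2.7021) x1=(1.0413, 0.2709, -0.6913) x2=(-1.7613, 1.0189, 0.8051) x3=(1.1232, 0.8767, 0.9434)
step 28: x0=(-0.4826, 1.2213, 2.7401) x1=(1.0515, 0.2544, -0.6510) x2=(-1.7631, 1.0243, 0.7862) x3=(1.1623, 0.8814, 0.9385)
step 29: x0=(-0.4840, 1.2136, 2.7785) x1=(1.0617, 0.2382, -0.6102) x2=(-1.7650, 1.0297, 0.7671) x3=(1.2016, 0.8859, 0.9331)
step 30: x0=(-0.4854, 1.2060, 2.8173) x1=(1.0717, 0.2222, -0.5688) x2=(-1.7671, 1.0351, 0.7478) x3=(1.2411, 0.8903, 0.9271)
step 31: x0=(-0.4867, 1.1984, 2.8563) x1=(1.0816, 0.2064, -0.5267) x2=(-1.7693, 1.0404, 0.7283) x3=(1.2809, 0.8944, 0.9207)
step 32: x0=(-0.4880, 1.1908, 2.8958) x1=(1.0915, 0.1909, -0.4842) x2=(-1.7716, 1.0457, 0.7086) x3=(1.3208, 0.8984, 0.9138)
step 33: x0=(-0.4892, 1.1832, 2.9355) x1=(1.1012, 0.1757, -0.4410) x2=(-1.7740, 1.0510, 0.6887) x3=(1.3608, 0.9021, 0.9064)

(-1.7740, 1.0510, 0.6887)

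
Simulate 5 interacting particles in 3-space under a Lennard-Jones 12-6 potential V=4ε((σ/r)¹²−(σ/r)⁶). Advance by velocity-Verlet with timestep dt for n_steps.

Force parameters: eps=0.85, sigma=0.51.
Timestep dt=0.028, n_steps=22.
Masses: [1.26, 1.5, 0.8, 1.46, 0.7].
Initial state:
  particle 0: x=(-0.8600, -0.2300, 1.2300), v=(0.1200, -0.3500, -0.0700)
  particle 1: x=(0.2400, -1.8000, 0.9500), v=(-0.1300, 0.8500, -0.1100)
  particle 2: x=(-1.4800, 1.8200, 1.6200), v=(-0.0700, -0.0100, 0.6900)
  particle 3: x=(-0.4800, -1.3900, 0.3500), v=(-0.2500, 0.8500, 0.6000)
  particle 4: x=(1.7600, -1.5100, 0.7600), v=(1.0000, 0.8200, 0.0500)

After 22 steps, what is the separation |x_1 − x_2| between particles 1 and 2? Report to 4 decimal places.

3.6664

step 0: x0=(-0.8600, -0.2300, 1.2300) x1=(0.2400, -1.8000, 0.9500) x2=(-1.4800, 1.8200, 1.6200) x3=(-0.4800, -1.3900, 0.3500) x4=(1.7600, -1.5100, 0.7600)
step 1: x0=(-0.8566, -0.2398, 1.2280) x1=(0.2363, -1.7762, 0.9469) x2=(-1.4820, 1.8197, 1.6393) x3=(-0.4869, -1.3662, 0.3669) x4=(1.7880, -1.4870, 0.7614)
step 2: x0=(-0.8533, -0.2496, 1.2261) x1=(0.2325, -1.7523, 0.9437) x2=(-1.4839, 1.8194, 1.6586) x3=(-0.4938, -1.3425, 0.3838) x4=(1.8160, -1.4641, 0.7628)
step 3: x0=(-0.8499, -0.2595, 1.2241) x1=(0.2286, -1.7283, 0.9403) x2=(-1.4859, 1.8192, 1.6780) x3=(-0.5005, -1.3189, 0.4009) x4=(1.8439, -1.4411, 0.7642)
step 4: x0=(-0.8465, -0.2693, 1.2221) x1=(0.2245, -1.7042, 0.9369) x2=(-1.4878, 1.8189, 1.6973) x3=(-0.5070, -1.2953, 0.4181) x4=(1.8719, -1.4182, 0.7656)
step 5: x0=(-0.8431, -0.2792, 1.2201) x1=(0.2203, -1.6801, 0.9334) x2=(-1.4898, 1.8186, 1.7166) x3=(-0.5135, -1.2718, 0.4354) x4=(1.8998, -1.3952, 0.7670)
step 6: x0=(-0.8397, -0.2891, 1.2180) x1=(0.2160, -1.6559, 0.9298) x2=(-1.4918, 1.8183, 1.7359) x3=(-0.5197, -1.2483, 0.4528) x4=(1.9277, -1.3723, 0.7684)
step 7: x0=(-0.8363, -0.2990, 1.2160) x1=(0.2114, -1.6315, 0.9260) x2=(-1.4937, 1.8180, 1.7552) x3=(-0.5258, -1.2249, 0.4704) x4=(1.9556, -1.3493, 0.7698)
step 8: x0=(-0.8329, -0.3090, 1.2139) x1=(0.2067, -1.6071, 0.9221) x2=(-1.4957, 1.8177, 1.7746) x3=(-0.5317, -1.2016, 0.4881) x4=(1.9836, -1.3264, 0.7712)
step 9: x0=(-0.8294, -0.3190, 1.2117) x1=(0.2018, -1.5825, 0.9182) x2=(-1.4976, 1.8174, 1.7939) x3=(-0.5374, -1.1784, 0.5059) x4=(2.0115, -1.3034, 0.7727)
step 10: x0=(-0.8260, -0.3291, 1.2096) x1=(0.1966, -1.5578, 0.9141) x2=(-1.4996, 1.8171, 1.8132) x3=(-0.5429, -1.1552, 0.5240) x4=(2.0393, -1.2805, 0.7741)
step 11: x0=(-0.8225, -0.3393, 1.2073) x1=(0.1913, -1.5330, 0.9098) x2=(-1.5015, 1.8168, 1.8325) x3=(-0.5482, -1.1321, 0.5422) x4=(2.0672, -1.2576, 0.7755)
step 12: x0=(-0.8189, -0.3496, 1.2050) x1=(0.1856, -1.5081, 0.9055) x2=(-1.5035, 1.8165, 1.8518) x3=(-0.5533, -1.1091, 0.5606) x4=(2.0951, -1.2346, 0.7769)
step 13: x0=(-0.8153, -0.3600, 1.2025) x1=(0.1797, -1.4829, 0.9010) x2=(-1.5054, 1.8163, 1.8711) x3=(-0.5581, -1.0861, 0.5793) x4=(2.1230, -1.2117, 0.7783)
step 14: x0=(-0.8116, -0.3706, 1.1999) x1=(0.1735, -1.4576, 0.8964) x2=(-1.5074, 1.8160, 1.8905) x3=(-0.5626, -1.0631, 0.5982) x4=(2.1509, -1.1887, 0.7797)
step 15: x0=(-0.8079, -0.3815, 1.1971) x1=(0.1669, -1.4322, 0.8916) x2=(-1.5094, 1.8157, 1.9098) x3=(-0.5669, -1.0401, 0.6175) x4=(2.1787, -1.1658, 0.7811)
step 16: x0=(-0.8040, -0.3926, 1.1941) x1=(0.1599, -1.4065, 0.8867) x2=(-1.5113, 1.8154, 1.9291) x3=(-0.5708, -1.0171, 0.6371) x4=(2.2066, -1.1428, 0.7825)
step 17: x0=(-0.8000, -0.4042, 1.1907) x1=(0.1526, -1.3806, 0.8817) x2=(-1.5133, 1.8151, 1.9484) x3=(-0.5745, -0.9939, 0.6571) x4=(2.2345, -1.1199, 0.7839)
step 18: x0=(-0.7957, -0.4163, 1.1868) x1=(0.1447, -1.3544, 0.8766) x2=(-1.5152, 1.8148, 1.9677) x3=(-0.5779, -0.9705, 0.6777) x4=(2.2623, -1.0970, 0.7853)
step 19: x0=(-0.7912, -0.4291, 1.1822) x1=(0.1364, -1.3280, 0.8713) x2=(-1.5172, 1.8145, 1.9870) x3=(-0.5811, -0.9468, 0.6990) x4=(2.2902, -1.0740, 0.7868)
step 20: x0=(-0.7862, -0.4430, 1.1766) x1=(0.1276, -1.3012, 0.8659) x2=(-1.5191, 1.8142, 2.0063) x3=(-0.5841, -0.9224, 0.7213) x4=(2.3181, -1.0511, 0.7882)
step 21: x0=(-0.7806, -0.4583, 1.1698) x1=(0.1181, -1.2742, 0.8604) x2=(-1.5211, 1.8139, 2.0257) x3=(-0.5870, -0.8972, 0.7448) x4=(2.3459, -1.0281, 0.7896)
step 22: x0=(-0.7742, -0.4754, 1.1612) x1=(0.1080, -1.2468, 0.8548) x2=(-1.5230, 1.8136, 2.0450) x3=(-0.5899, -0.8709, 0.7699) x4=(2.3738, -1.0052, 0.7910)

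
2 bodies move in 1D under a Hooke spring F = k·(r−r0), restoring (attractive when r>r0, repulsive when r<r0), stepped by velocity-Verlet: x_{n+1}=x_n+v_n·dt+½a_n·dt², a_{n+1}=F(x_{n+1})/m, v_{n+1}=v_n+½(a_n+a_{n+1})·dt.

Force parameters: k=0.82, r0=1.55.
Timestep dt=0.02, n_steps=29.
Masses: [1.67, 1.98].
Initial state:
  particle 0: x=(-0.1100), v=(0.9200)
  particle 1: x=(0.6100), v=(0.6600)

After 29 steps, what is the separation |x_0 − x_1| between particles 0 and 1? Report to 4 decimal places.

0.6999

step 0: x0=(-0.1100) x1=(0.6100)
step 1: x0=(-0.0917) x1=(0.6233)
step 2: x0=(-0.0735) x1=(0.6367)
step 3: x0=(-0.0555) x1=(0.6502)
step 4: x0=(-0.0377) x1=(0.6639)
step 5: x0=(-0.0201) x1=(0.6777)
step 6: x0=(-0.0026) x1=(0.6917)
step 7: x0=(0.0148) x1=(0.7058)
step 8: x0=(0.0319) x1=(0.7201)
step 9: x0=(0.0489) x1=(0.7345)
step 10: x0=(0.0657) x1=(0.7490)
step 11: x0=(0.0823) x1=(0.7637)
step 12: x0=(0.0988) x1=(0.7785)
step 13: x0=(0.1151) x1=(0.7935)
step 14: x0=(0.1313) x1=(0.8086)
step 15: x0=(0.1472) x1=(0.8238)
step 16: x0=(0.1630) x1=(0.8392)
step 17: x0=(0.1786) x1=(0.8548)
step 18: x0=(0.1941) x1=(0.8705)
step 19: x0=(0.2093) x1=(0.8863)
step 20: x0=(0.2244) x1=(0.9023)
step 21: x0=(0.2394) x1=(0.9184)
step 22: x0=(0.2541) x1=(0.9347)
step 23: x0=(0.2687) x1=(0.9511)
step 24: x0=(0.2831) x1=(0.9677)
step 25: x0=(0.2974) x1=(0.9844)
step 26: x0=(0.3115) x1=(1.0012)
step 27: x0=(0.3254) x1=(1.0182)
step 28: x0=(0.3391) x1=(1.0353)
step 29: x0=(0.3527) x1=(1.0526)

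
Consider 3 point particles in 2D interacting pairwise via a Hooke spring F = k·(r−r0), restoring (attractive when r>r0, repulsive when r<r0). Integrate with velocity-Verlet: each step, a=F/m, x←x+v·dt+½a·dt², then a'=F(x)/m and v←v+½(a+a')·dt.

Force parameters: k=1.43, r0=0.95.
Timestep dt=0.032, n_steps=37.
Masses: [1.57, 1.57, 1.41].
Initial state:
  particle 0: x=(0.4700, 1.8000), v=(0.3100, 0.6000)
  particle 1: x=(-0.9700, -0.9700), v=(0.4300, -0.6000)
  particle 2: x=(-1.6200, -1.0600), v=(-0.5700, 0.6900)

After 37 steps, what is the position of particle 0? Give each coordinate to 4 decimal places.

(-0.4824, 0.4142)

step 0: x0=(0.4700, 1.8000) x1=(-0.9700, -0.9700) x2=(-1.6200, -1.0600)
step 1: x0=(0.4787, 1.8173) x1=(-0.9556, -0.9883) x2=(-1.6376, -1.0369)
step 2: x0=(0.4851, 1.8309) x1=(-0.9401, -1.0047) x2=(-1.6539, -1.0116)
step 3: x0=(0.4891, 1.8406) x1=(-0.9234, -1.0193) x2=(-1.6687, -0.9841)
step 4: x0=(0.4906, 1.8466) x1=(-0.9056, -1.0320) x2=(-1.6822, -0.9545)
step 5: x0=(0.4898, 1.8487) x1=(-0.8867, -1.0429) x2=(-1.6942, -0.9227)
step 6: x0=(0.4866, 1.8471) x1=(-0.8668, -1.0518) x2=(-1.7046, -0.8888)
step 7: x0=(0.4810, 1.8417) x1=(-0.8459, -1.0589) x2=(-1.7135, -0.8528)
step 8: x0=(0.4730, 1.8326) x1=(-0.8241, -1.0641) x2=(-1.7208, -0.8148)
step 9: x0=(0.4627, 1.8198) x1=(-0.8014, -1.0674) x2=(-1.7265, -0.7748)
step 10: x0=(0.4501, 1.8033) x1=(-0.7779, -1.0688) x2=(-1.7305, -0.7328)
step 11: x0=(0.4353, 1.7833) x1=(-0.7537, -1.0684) x2=(-1.7328, -0.6890)
step 12: x0=(0.4183, 1.7599) x1=(-0.7288, -1.0660) x2=(-1.7334, -0.6434)
step 13: x0=(0.3991, 1.7330) x1=(-0.7033, -1.0618) x2=(-1.7323, -0.5961)
step 14: x0=(0.3778, 1.7028) x1=(-0.6772, -1.0558) x2=(-1.7296, -0.5472)
step 15: x0=(0.3545, 1.6695) x1=(-0.6507, -1.0479) x2=(-1.7250, -0.4967)
step 16: x0=(0.3292, 1.6330) x1=(-0.6237, -1.0382) x2=(-1.7188, -0.4449)
step 17: x0=(0.3021, 1.5936) x1=(-0.5964, -1.0267) x2=(-1.7109, -0.3917)
step 18: x0=(0.2731, 1.5514) x1=(-0.5688, -1.0135) x2=(-1.7012, -0.3373)
step 19: x0=(0.2425, 1.5064) x1=(-0.5410, -0.9985) x2=(-1.6900, -0.2819)
step 20: x0=(0.2102, 1.4589) x1=(-0.5130, -0.9818) x2=(-1.6770, -0.2255)
step 21: x0=(0.1764, 1.4090) x1=(-0.4850, -0.9635) x2=(-1.6625, -0.1682)
step 22: x0=(0.1412, 1.3568) x1=(-0.4569, -0.9436) x2=(-1.6464, -0.1102)
step 23: x0=(0.1046, 1.3026) x1=(-0.4289, -0.9221) x2=(-1.6288, -0.0516)
step 24: x0=(0.0669, 1.2464) x1=(-0.4010, -0.8991) x2=(-1.6097, 0.0074)
step 25: x0=(0.0281, 1.1884) x1=(-0.3733, -0.8747) x2=(-1.5892, 0.0668)
step 26: x0=(-0.0118, 1.1289) x1=(-0.3458, -0.8489) x2=(-1.5673, 0.1265)
step 27: x0=(-0.0525, 1.0679) x1=(-0.3186, -0.8217) x2=(-1.5442, 0.1862)
step 28: x0=(-0.0939, 1.0057) x1=(-0.2917, -0.7933) x2=(-1.5198, 0.2460)
step 29: x0=(-0.1360, 0.9424) x1=(-0.2652, -0.7637) x2=(-1.4943, 0.3056)
step 30: x0=(-0.1786, 0.8781) x1=(-0.2391, -0.7330) x2=(-1.4678, 0.3650)
step 31: x0=(-0.2216, 0.8131) x1=(-0.2135, -0.7012) x2=(-1.4403, 0.4241)
step 32: x0=(-0.2649, 0.7475) x1=(-0.1884, -0.6684) x2=(-1.4119, 0.4827)
step 33: x0=(-0.3084, 0.6814) x1=(-0.1638, -0.6348) x2=(-1.3828, 0.5410)
step 34: x0=(-0.3520, 0.6149) x1=(-0.1397, -0.6003) x2=(-1.3529, 0.5987)
step 35: x0=(-0.3955, 0.5481) x1=(-0.1162, -0.5651) x2=(-1.3225, 0.6558)
step 36: x0=(-0.4390, 0.4812) x1=(-0.0932, -0.5291) x2=(-1.2915, 0.7124)
step 37: x0=(-0.4824, 0.4142) x1=(-0.0708, -0.4926) x2=(-1.2600, 0.7684)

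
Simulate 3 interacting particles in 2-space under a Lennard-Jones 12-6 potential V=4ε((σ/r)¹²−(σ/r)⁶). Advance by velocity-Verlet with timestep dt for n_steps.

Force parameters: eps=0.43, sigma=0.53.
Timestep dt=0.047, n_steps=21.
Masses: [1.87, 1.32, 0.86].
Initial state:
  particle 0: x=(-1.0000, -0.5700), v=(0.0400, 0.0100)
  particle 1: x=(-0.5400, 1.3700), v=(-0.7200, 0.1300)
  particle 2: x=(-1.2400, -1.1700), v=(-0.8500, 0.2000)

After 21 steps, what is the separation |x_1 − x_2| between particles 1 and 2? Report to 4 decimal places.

2.1231

step 0: x0=(-1.0000, -0.5700) x1=(-0.5400, 1.3700) x2=(-1.2400, -1.1700)
step 1: x0=(-0.9985, -0.5706) x1=(-0.5738, 1.3761) x2=(-1.2790, -1.1583)
step 2: x0=(-0.9981, -0.5732) x1=(-0.6077, 1.3822) x2=(-1.3160, -1.1422)
step 3: x0=(-0.9987, -0.5778) x1=(-0.6415, 1.3883) x2=(-1.3504, -1.1217)
step 4: x0=(-1.0005, -0.5843) x1=(-0.6754, 1.3944) x2=(-1.3823, -1.0971)
step 5: x0=(-1.0037, -0.5926) x1=(-0.7092, 1.4005) x2=(-1.4113, -1.0687)
step 6: x0=(-1.0081, -0.6023) x1=(-0.7431, 1.4066) x2=(-1.4376, -1.0372)
step 7: x0=(-1.0134, -0.6129) x1=(-0.7769, 1.4127) x2=(-1.4619, -1.0037)
step 8: x0=(-1.0187, -0.6235) x1=(-0.8107, 1.4188) x2=(-1.4863, -0.9702)
step 9: x0=(-1.0226, -0.6331) x1=(-0.8446, 1.4249) x2=(-1.5135, -0.9388)
step 10: x0=(-1.0246, -0.6415) x1=(-0.8784, 1.4309) x2=(-1.5450, -0.9101)
step 11: x0=(-1.0256, -0.6493) x1=(-0.9123, 1.4370) x2=(-1.5787, -0.8825)
step 12: x0=(-1.0271, -0.6574) x1=(-0.9461, 1.4431) x2=(-1.6114, -0.8545)
step 13: x0=(-1.0300, -0.6660) x1=(-0.9800, 1.4492) x2=(-1.6409, -0.8254)
step 14: x0=(-1.0349, -0.6750) x1=(-1.0138, 1.4552) x2=(-1.6661, -0.7952)
step 15: x0=(-1.0419, -0.6845) x1=(-1.0477, 1.4613) x2=(-1.6866, -0.7641)
step 16: x0=(-1.0513, -0.6943) x1=(-1.0815, 1.4673) x2=(-1.7022, -0.7324)
step 17: x0=(-1.0628, -0.7042) x1=(-1.1154, 1.4734) x2=(-1.7129, -0.7004)
step 18: x0=(-1.0767, -0.7140) x1=(-1.1492, 1.4795) x2=(-1.7186, -0.6684)
step 19: x0=(-1.0928, -0.7238) x1=(-1.1831, 1.4855) x2=(-1.7195, -0.6368)
step 20: x0=(-1.1109, -0.7332) x1=(-1.2169, 1.4916) x2=(-1.7159, -0.6057)
step 21: x0=(-1.1306, -0.7423) x1=(-1.2508, 1.4976) x2=(-1.7089, -0.5754)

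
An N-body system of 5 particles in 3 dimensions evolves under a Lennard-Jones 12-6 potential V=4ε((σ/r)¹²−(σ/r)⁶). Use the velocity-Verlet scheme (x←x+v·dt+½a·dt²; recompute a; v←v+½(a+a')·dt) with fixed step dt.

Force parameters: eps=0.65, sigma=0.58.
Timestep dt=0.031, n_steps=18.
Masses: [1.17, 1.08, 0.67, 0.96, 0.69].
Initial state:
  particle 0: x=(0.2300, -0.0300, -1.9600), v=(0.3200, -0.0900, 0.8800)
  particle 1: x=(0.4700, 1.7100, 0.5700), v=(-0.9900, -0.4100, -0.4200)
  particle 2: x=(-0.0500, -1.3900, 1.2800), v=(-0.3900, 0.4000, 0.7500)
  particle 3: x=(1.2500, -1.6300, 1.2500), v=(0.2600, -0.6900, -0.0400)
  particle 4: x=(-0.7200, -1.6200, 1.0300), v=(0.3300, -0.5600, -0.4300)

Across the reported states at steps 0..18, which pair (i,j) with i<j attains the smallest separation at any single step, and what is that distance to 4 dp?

step 0: x0=(0.2300, -0.0300, -1.9600) x1=(0.4700, 1.7100, 0.5700) x2=(-0.0500, -1.3900, 1.2800) x3=(1.2500, -1.6300, 1.2500) x4=(-0.7200, -1.6200, 1.0300)
step 1: x0=(0.2399, -0.0328, -1.9327) x1=(0.4393, 1.6973, 0.5570) x2=(-0.0637, -1.3782, 1.3026) x3=(1.2580, -1.6514, 1.2488) x4=(-0.7082, -1.6368, 1.0173)
step 2: x0=(0.2498, -0.0356, -1.9054) x1=(0.4086, 1.6846, 0.5440) x2=(-0.0803, -1.3676, 1.3239) x3=(1.2660, -1.6728, 1.2475) x4=(-0.6933, -1.6524, 1.0059)
step 3: x0=(0.2598, -0.0384, -1.8782) x1=(0.3779, 1.6719, 0.5309) x2=(-0.1000, -1.3585, 1.3436) x3=(1.2738, -1.6941, 1.2463) x4=(-0.6755, -1.6667, 0.9960)
step 4: x0=(0.2697, -0.0412, -1.8509) x1=(0.3472, 1.6592, 0.5179) x2=(-0.1224, -1.3509, 1.3615) x3=(1.2817, -1.7154, 1.2451) x4=(-0.6549, -1.6794, 0.9878)
step 5: x0=(0.2796, -0.0439, -1.8236) x1=(0.3165, 1.6464, 0.5049) x2=(-0.1476, -1.3451, 1.3774) x3=(1.2894, -1.7368, 1.2438) x4=(-0.6315, -1.6904, 0.9816)
step 6: x0=(0.2895, -0.0467, -1.7963) x1=(0.2859, 1.6337, 0.4919) x2=(-0.1754, -1.3412, 1.3912) x3=(1.2972, -1.7581, 1.2426) x4=(-0.6056, -1.6996, 0.9774)
step 7: x0=(0.2994, -0.0495, -1.7690) x1=(0.2552, 1.6210, 0.4789) x2=(-0.2053, -1.3391, 1.4029) x3=(1.3049, -1.7794, 1.2414) x4=(-0.5776, -1.7071, 0.9753)
step 8: x0=(0.3094, -0.0523, -1.7417) x1=(0.2245, 1.6083, 0.4658) x2=(-0.2367, -1.3385, 1.4129) x3=(1.3125, -1.8007, 1.2402) x4=(-0.5481, -1.7131, 0.9748)
step 9: x0=(0.3193, -0.0551, -1.7145) x1=(0.1938, 1.5956, 0.4528) x2=(-0.2683, -1.3382, 1.4225) x3=(1.3202, -1.8220, 1.2389) x4=(-0.5183, -1.7188, 0.9747)
step 10: x0=(0.3292, -0.0579, -1.6872) x1=(0.1631, 1.5829, 0.4398) x2=(-0.2990, -1.3365, 1.4337) x3=(1.3278, -1.8433, 1.2377) x4=(-0.4894, -1.7259, 0.9730)
step 11: x0=(0.3391, -0.0607, -1.6599) x1=(0.1324, 1.5702, 0.4268) x2=(-0.3285, -1.3324, 1.4479) x3=(1.3354, -1.8646, 1.2365) x4=(-0.4617, -1.7354, 0.9685)
step 12: x0=(0.3490, -0.0635, -1.6326) x1=(0.1017, 1.5574, 0.4137) x2=(-0.3575, -1.3270, 1.4635) x3=(1.3430, -1.8859, 1.2353) x4=(-0.4344, -1.7461, 0.9625)
step 13: x0=(0.3590, -0.0663, -1.6053) x1=(0.0710, 1.5447, 0.4007) x2=(-0.3866, -1.3222, 1.4784) x3=(1.3506, -1.9072, 1.2340) x4=(-0.4069, -1.7562, 0.9573)
step 14: x0=(0.3689, -0.0691, -1.5780) x1=(0.0403, 1.5320, 0.3877) x2=(-0.4158, -1.3192, 1.4912) x3=(1.3581, -1.9285, 1.2328) x4=(-0.3793, -1.7645, 0.9541)
step 15: x0=(0.3788, -0.0718, -1.5507) x1=(0.0096, 1.5193, 0.3747) x2=(-0.4448, -1.3186, 1.5011) x3=(1.3656, -1.9497, 1.2316) x4=(-0.3519, -1.7706, 0.9536)
step 16: x0=(0.3887, -0.0746, -1.5235) x1=(-0.0210, 1.5066, 0.3617) x2=(-0.4733, -1.3203, 1.5082) x3=(1.3732, -1.9710, 1.2304) x4=(-0.3250, -1.7744, 0.9560)
step 17: x0=(0.3986, -0.0774, -1.4962) x1=(-0.0517, 1.4939, 0.3486) x2=(-0.5010, -1.3245, 1.5123) x3=(1.3807, -1.9923, 1.2291) x4=(-0.2988, -1.7758, 0.9612)
step 18: x0=(0.4086, -0.0802, -1.4689) x1=(-0.0824, 1.4811, 0.3356) x2=(-0.5277, -1.3309, 1.5136) x3=(1.3881, -2.0135, 1.2279) x4=(-0.2736, -1.7751, 0.9692)

pair (2,4), distance 0.6326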